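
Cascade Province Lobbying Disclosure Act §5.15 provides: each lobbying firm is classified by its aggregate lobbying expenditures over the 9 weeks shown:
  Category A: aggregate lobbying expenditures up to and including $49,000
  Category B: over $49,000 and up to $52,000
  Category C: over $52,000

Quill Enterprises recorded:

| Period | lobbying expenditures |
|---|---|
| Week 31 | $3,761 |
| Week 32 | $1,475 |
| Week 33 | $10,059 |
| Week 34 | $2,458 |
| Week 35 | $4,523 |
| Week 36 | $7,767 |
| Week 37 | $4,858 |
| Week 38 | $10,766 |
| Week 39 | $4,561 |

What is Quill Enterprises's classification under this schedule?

Category B

Aggregate lobbying expenditures: $3,761 + $1,475 + $10,059 + $2,458 + $4,523 + $7,767 + $4,858 + $10,766 + $4,561 = $50,228.
$49,000 < $50,228 ≤ $52,000, so Category B applies.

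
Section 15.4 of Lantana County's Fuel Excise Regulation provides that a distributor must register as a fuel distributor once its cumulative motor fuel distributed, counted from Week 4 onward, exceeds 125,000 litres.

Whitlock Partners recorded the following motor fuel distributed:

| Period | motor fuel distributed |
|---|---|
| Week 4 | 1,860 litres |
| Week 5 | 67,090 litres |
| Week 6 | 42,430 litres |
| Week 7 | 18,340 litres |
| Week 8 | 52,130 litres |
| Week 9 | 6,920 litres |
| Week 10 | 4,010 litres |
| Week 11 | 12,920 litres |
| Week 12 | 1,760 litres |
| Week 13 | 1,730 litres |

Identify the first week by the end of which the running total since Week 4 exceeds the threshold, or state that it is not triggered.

Week 7

Through Week 4: 1,860 litres
Through Week 5: 68,950 litres
Through Week 6: 111,380 litres
Through Week 7: 129,720 litres ← exceeds threshold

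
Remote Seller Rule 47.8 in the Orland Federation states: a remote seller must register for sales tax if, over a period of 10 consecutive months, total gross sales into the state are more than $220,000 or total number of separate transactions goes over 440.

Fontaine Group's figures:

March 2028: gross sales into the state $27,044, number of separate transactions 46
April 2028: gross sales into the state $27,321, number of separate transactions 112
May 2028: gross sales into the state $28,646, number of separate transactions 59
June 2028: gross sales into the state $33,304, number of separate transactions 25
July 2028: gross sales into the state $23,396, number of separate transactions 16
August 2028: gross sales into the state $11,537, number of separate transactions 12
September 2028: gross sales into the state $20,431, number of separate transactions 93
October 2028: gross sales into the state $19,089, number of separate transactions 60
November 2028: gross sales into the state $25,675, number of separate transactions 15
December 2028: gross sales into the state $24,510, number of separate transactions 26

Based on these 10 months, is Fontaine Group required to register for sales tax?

Total gross sales into the state: $27,044 + $27,321 + $28,646 + $33,304 + $23,396 + $11,537 + $20,431 + $19,089 + $25,675 + $24,510 = $240,953 (> $220,000).
Total number of separate transactions: 46 + 112 + 59 + 25 + 16 + 12 + 93 + 60 + 15 + 26 = 464 (> 440).
The test is 'or': at least one threshold is exceeded.

Yes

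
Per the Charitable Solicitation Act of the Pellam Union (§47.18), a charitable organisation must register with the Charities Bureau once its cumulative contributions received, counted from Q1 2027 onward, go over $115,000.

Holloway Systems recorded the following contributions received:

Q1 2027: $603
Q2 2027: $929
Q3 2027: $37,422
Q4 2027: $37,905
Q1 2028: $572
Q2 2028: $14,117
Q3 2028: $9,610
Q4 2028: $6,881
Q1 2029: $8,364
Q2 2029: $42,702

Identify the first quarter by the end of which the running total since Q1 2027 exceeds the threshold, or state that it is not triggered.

Through Q1 2027: $603
Through Q2 2027: $1,532
Through Q3 2027: $38,954
Through Q4 2027: $76,859
Through Q1 2028: $77,431
Through Q2 2028: $91,548
Through Q3 2028: $101,158
Through Q4 2028: $108,039
Through Q1 2029: $116,403 ← exceeds threshold

Q1 2029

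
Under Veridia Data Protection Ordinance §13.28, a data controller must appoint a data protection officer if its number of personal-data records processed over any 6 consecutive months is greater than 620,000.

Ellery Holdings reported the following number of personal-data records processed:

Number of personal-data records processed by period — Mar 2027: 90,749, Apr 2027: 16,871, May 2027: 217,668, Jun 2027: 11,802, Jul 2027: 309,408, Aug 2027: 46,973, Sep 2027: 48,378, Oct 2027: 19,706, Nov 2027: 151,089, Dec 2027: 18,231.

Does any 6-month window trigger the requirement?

Mar 2027–Aug 2027: 90,749 + 16,871 + 217,668 + 11,802 + 309,408 + 46,973 = 693,471 (over)
Apr 2027–Sep 2027: 16,871 + 217,668 + 11,802 + 309,408 + 46,973 + 48,378 = 651,100 (over)
May 2027–Oct 2027: 217,668 + 11,802 + 309,408 + 46,973 + 48,378 + 19,706 = 653,935 (over)
Jun 2027–Nov 2027: 11,802 + 309,408 + 46,973 + 48,378 + 19,706 + 151,089 = 587,356 (under)
Jul 2027–Dec 2027: 309,408 + 46,973 + 48,378 + 19,706 + 151,089 + 18,231 = 593,785 (under)
At least one window exceeds 620,000.

Yes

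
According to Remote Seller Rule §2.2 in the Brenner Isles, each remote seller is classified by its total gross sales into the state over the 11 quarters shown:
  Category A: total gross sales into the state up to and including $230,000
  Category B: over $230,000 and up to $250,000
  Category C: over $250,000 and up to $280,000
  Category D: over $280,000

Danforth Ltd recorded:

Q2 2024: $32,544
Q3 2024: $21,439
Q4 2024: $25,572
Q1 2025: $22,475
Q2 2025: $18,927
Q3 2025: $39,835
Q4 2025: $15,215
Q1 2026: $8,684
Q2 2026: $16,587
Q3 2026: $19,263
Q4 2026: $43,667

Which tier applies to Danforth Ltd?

Total gross sales into the state: $32,544 + $21,439 + $25,572 + $22,475 + $18,927 + $39,835 + $15,215 + $8,684 + $16,587 + $19,263 + $43,667 = $264,208.
$250,000 < $264,208 ≤ $280,000, so Category C applies.

Category C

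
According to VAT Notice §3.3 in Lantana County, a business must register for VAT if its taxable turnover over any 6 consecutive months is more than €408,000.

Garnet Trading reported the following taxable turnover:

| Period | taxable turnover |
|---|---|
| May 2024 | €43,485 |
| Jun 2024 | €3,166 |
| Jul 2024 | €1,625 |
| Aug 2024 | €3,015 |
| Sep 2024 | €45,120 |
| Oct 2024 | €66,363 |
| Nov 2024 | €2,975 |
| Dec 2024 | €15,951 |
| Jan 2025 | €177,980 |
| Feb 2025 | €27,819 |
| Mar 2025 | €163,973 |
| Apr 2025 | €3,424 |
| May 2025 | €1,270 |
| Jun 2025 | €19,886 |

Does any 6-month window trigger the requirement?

May 2024–Oct 2024: €43,485 + €3,166 + €1,625 + €3,015 + €45,120 + €66,363 = €162,774 (under)
Jun 2024–Nov 2024: €3,166 + €1,625 + €3,015 + €45,120 + €66,363 + €2,975 = €122,264 (under)
Jul 2024–Dec 2024: €1,625 + €3,015 + €45,120 + €66,363 + €2,975 + €15,951 = €135,049 (under)
Aug 2024–Jan 2025: €3,015 + €45,120 + €66,363 + €2,975 + €15,951 + €177,980 = €311,404 (under)
Sep 2024–Feb 2025: €45,120 + €66,363 + €2,975 + €15,951 + €177,980 + €27,819 = €336,208 (under)
Oct 2024–Mar 2025: €66,363 + €2,975 + €15,951 + €177,980 + €27,819 + €163,973 = €455,061 (over)
Nov 2024–Apr 2025: €2,975 + €15,951 + €177,980 + €27,819 + €163,973 + €3,424 = €392,122 (under)
Dec 2024–May 2025: €15,951 + €177,980 + €27,819 + €163,973 + €3,424 + €1,270 = €390,417 (under)
Jan 2025–Jun 2025: €177,980 + €27,819 + €163,973 + €3,424 + €1,270 + €19,886 = €394,352 (under)
At least one window exceeds €408,000.

Yes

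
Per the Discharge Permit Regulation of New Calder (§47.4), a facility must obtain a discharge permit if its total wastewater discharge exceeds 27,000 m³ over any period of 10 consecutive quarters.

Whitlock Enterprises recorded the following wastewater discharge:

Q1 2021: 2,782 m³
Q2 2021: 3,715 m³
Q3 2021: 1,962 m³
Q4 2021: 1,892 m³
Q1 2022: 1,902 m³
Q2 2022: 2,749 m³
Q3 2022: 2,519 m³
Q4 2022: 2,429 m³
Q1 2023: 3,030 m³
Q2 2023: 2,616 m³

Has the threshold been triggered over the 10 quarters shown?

No

Total wastewater discharge: 2,782 m³ + 3,715 m³ + 1,962 m³ + 1,892 m³ + 1,902 m³ + 2,749 m³ + 2,519 m³ + 2,429 m³ + 3,030 m³ + 2,616 m³ = 25,596 m³.
25,596 m³ ≤ 27,000 m³, so the threshold is not exceeded.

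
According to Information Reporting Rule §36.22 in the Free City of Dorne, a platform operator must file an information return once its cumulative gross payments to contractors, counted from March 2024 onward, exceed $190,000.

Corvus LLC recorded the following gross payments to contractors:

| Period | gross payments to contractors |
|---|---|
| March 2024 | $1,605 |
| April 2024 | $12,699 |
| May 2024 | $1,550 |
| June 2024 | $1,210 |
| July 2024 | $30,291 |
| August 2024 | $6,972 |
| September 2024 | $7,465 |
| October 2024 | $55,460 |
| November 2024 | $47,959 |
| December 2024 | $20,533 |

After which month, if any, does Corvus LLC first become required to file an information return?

Not triggered

Through March 2024: $1,605
Through April 2024: $14,304
Through May 2024: $15,854
Through June 2024: $17,064
Through July 2024: $47,355
Through August 2024: $54,327
Through September 2024: $61,792
Through October 2024: $117,252
Through November 2024: $165,211
Through December 2024: $185,744
Final cumulative total $185,744 ≤ $190,000; the threshold is never exceeded.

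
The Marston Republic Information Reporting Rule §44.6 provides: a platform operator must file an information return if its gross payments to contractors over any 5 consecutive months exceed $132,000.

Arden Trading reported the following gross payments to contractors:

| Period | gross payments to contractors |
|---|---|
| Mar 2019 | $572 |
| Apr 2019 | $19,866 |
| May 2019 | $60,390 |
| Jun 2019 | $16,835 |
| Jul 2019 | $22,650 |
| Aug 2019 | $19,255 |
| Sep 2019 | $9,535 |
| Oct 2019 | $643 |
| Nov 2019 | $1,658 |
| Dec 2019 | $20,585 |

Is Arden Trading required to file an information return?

Mar 2019–Jul 2019: $572 + $19,866 + $60,390 + $16,835 + $22,650 = $120,313 (under)
Apr 2019–Aug 2019: $19,866 + $60,390 + $16,835 + $22,650 + $19,255 = $138,996 (over)
May 2019–Sep 2019: $60,390 + $16,835 + $22,650 + $19,255 + $9,535 = $128,665 (under)
Jun 2019–Oct 2019: $16,835 + $22,650 + $19,255 + $9,535 + $643 = $68,918 (under)
Jul 2019–Nov 2019: $22,650 + $19,255 + $9,535 + $643 + $1,658 = $53,741 (under)
Aug 2019–Dec 2019: $19,255 + $9,535 + $643 + $1,658 + $20,585 = $51,676 (under)
At least one window exceeds $132,000.

Yes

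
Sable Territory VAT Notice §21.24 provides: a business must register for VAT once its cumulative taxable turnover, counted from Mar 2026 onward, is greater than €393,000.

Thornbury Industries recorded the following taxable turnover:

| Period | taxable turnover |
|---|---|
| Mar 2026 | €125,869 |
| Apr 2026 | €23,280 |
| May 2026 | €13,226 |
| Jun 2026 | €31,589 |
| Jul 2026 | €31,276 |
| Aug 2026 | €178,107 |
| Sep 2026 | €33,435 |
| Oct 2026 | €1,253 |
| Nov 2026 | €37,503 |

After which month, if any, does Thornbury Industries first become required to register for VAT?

Aug 2026

Through Mar 2026: €125,869
Through Apr 2026: €149,149
Through May 2026: €162,375
Through Jun 2026: €193,964
Through Jul 2026: €225,240
Through Aug 2026: €403,347 ← exceeds threshold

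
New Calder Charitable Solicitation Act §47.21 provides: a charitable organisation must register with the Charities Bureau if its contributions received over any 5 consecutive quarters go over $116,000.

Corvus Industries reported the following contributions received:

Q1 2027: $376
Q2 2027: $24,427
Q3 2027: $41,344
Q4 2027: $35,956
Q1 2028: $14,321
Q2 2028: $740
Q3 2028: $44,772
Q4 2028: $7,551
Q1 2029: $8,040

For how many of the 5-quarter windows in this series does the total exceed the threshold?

Q1 2027–Q1 2028: $376 + $24,427 + $41,344 + $35,956 + $14,321 = $116,424 (over)
Q2 2027–Q2 2028: $24,427 + $41,344 + $35,956 + $14,321 + $740 = $116,788 (over)
Q3 2027–Q3 2028: $41,344 + $35,956 + $14,321 + $740 + $44,772 = $137,133 (over)
Q4 2027–Q4 2028: $35,956 + $14,321 + $740 + $44,772 + $7,551 = $103,340 (under)
Q1 2028–Q1 2029: $14,321 + $740 + $44,772 + $7,551 + $8,040 = $75,424 (under)
3 windows exceed the threshold.

3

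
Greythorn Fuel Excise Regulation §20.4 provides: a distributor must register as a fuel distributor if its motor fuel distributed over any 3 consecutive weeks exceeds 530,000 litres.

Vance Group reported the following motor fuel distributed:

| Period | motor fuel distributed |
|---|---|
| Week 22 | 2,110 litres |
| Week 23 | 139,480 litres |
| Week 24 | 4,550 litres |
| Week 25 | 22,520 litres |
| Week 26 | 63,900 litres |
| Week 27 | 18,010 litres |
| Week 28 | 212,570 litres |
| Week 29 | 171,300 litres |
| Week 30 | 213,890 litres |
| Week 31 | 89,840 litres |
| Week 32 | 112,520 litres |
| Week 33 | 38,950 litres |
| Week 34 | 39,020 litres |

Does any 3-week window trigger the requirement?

Week 22–Week 24: 2,110 litres + 139,480 litres + 4,550 litres = 146,140 litres (under)
Week 23–Week 25: 139,480 litres + 4,550 litres + 22,520 litres = 166,550 litres (under)
Week 24–Week 26: 4,550 litres + 22,520 litres + 63,900 litres = 90,970 litres (under)
Week 25–Week 27: 22,520 litres + 63,900 litres + 18,010 litres = 104,430 litres (under)
Week 26–Week 28: 63,900 litres + 18,010 litres + 212,570 litres = 294,480 litres (under)
Week 27–Week 29: 18,010 litres + 212,570 litres + 171,300 litres = 401,880 litres (under)
Week 28–Week 30: 212,570 litres + 171,300 litres + 213,890 litres = 597,760 litres (over)
Week 29–Week 31: 171,300 litres + 213,890 litres + 89,840 litres = 475,030 litres (under)
Week 30–Week 32: 213,890 litres + 89,840 litres + 112,520 litres = 416,250 litres (under)
Week 31–Week 33: 89,840 litres + 112,520 litres + 38,950 litres = 241,310 litres (under)
Week 32–Week 34: 112,520 litres + 38,950 litres + 39,020 litres = 190,490 litres (under)
At least one window exceeds 530,000 litres.

Yes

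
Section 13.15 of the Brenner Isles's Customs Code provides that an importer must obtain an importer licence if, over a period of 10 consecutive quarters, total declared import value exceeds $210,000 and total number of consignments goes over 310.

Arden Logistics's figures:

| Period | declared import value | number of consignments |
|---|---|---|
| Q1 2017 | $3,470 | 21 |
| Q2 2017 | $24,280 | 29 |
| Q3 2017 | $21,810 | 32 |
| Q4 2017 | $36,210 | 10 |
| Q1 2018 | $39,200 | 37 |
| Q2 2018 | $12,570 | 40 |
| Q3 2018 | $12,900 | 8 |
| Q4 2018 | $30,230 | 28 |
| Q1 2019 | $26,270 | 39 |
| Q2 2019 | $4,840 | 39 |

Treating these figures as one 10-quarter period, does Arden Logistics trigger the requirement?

Total declared import value: $3,470 + $24,280 + $21,810 + $36,210 + $39,200 + $12,570 + $12,900 + $30,230 + $26,270 + $4,840 = $211,780 (> $210,000).
Total number of consignments: 21 + 29 + 32 + 10 + 37 + 40 + 8 + 28 + 39 + 39 = 283 (≤ 310).
The test is 'and': the rule requires both, and at least one is not exceeded.

No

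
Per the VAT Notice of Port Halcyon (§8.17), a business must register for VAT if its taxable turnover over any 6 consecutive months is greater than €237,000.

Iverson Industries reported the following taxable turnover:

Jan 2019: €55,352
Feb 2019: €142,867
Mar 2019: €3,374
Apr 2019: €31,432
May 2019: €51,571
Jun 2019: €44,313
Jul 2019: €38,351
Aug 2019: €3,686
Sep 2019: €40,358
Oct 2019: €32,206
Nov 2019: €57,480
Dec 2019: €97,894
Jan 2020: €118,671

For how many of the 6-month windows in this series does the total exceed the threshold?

4

Jan 2019–Jun 2019: €55,352 + €142,867 + €3,374 + €31,432 + €51,571 + €44,313 = €328,909 (over)
Feb 2019–Jul 2019: €142,867 + €3,374 + €31,432 + €51,571 + €44,313 + €38,351 = €311,908 (over)
Mar 2019–Aug 2019: €3,374 + €31,432 + €51,571 + €44,313 + €38,351 + €3,686 = €172,727 (under)
Apr 2019–Sep 2019: €31,432 + €51,571 + €44,313 + €38,351 + €3,686 + €40,358 = €209,711 (under)
May 2019–Oct 2019: €51,571 + €44,313 + €38,351 + €3,686 + €40,358 + €32,206 = €210,485 (under)
Jun 2019–Nov 2019: €44,313 + €38,351 + €3,686 + €40,358 + €32,206 + €57,480 = €216,394 (under)
Jul 2019–Dec 2019: €38,351 + €3,686 + €40,358 + €32,206 + €57,480 + €97,894 = €269,975 (over)
Aug 2019–Jan 2020: €3,686 + €40,358 + €32,206 + €57,480 + €97,894 + €118,671 = €350,295 (over)
4 windows exceed the threshold.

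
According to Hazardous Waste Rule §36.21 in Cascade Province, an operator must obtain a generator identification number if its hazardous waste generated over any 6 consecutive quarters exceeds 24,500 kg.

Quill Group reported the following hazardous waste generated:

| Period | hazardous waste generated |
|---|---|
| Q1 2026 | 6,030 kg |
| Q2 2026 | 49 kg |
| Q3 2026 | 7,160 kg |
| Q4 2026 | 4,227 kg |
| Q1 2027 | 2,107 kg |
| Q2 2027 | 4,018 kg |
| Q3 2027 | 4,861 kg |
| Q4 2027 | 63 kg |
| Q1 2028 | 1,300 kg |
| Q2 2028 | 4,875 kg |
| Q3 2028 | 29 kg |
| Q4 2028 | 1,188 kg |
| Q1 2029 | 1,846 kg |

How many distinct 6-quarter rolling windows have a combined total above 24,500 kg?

Q1 2026–Q2 2027: 6,030 kg + 49 kg + 7,160 kg + 4,227 kg + 2,107 kg + 4,018 kg = 23,591 kg (under)
Q2 2026–Q3 2027: 49 kg + 7,160 kg + 4,227 kg + 2,107 kg + 4,018 kg + 4,861 kg = 22,422 kg (under)
Q3 2026–Q4 2027: 7,160 kg + 4,227 kg + 2,107 kg + 4,018 kg + 4,861 kg + 63 kg = 22,436 kg (under)
Q4 2026–Q1 2028: 4,227 kg + 2,107 kg + 4,018 kg + 4,861 kg + 63 kg + 1,300 kg = 16,576 kg (under)
Q1 2027–Q2 2028: 2,107 kg + 4,018 kg + 4,861 kg + 63 kg + 1,300 kg + 4,875 kg = 17,224 kg (under)
Q2 2027–Q3 2028: 4,018 kg + 4,861 kg + 63 kg + 1,300 kg + 4,875 kg + 29 kg = 15,146 kg (under)
Q3 2027–Q4 2028: 4,861 kg + 63 kg + 1,300 kg + 4,875 kg + 29 kg + 1,188 kg = 12,316 kg (under)
Q4 2027–Q1 2029: 63 kg + 1,300 kg + 4,875 kg + 29 kg + 1,188 kg + 1,846 kg = 9,301 kg (under)
0 windows exceed the threshold.

0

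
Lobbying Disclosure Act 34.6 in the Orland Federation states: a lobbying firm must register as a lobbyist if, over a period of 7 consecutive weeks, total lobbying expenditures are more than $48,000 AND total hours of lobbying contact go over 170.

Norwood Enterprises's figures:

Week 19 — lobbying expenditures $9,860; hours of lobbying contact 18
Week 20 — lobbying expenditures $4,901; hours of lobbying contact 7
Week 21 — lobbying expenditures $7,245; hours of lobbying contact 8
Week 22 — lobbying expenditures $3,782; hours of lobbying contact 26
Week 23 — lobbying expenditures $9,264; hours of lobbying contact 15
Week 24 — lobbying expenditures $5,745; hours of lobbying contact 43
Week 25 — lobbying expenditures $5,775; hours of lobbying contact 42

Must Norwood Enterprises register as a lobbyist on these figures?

Total lobbying expenditures: $9,860 + $4,901 + $7,245 + $3,782 + $9,264 + $5,745 + $5,775 = $46,572 (≤ $48,000).
Total hours of lobbying contact: 18 + 7 + 8 + 26 + 15 + 43 + 42 = 159 (≤ 170).
The test is 'and': the rule requires both, and at least one is not exceeded.

No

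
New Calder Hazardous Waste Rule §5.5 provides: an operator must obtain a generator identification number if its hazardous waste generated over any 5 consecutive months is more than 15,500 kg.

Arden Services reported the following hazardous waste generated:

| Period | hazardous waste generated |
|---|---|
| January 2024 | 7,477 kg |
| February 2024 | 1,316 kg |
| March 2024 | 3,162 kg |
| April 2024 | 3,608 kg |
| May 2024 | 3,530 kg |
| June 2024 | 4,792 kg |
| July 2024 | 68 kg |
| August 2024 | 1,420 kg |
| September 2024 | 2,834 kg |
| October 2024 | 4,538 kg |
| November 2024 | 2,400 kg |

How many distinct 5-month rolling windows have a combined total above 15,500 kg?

2

January 2024–May 2024: 7,477 kg + 1,316 kg + 3,162 kg + 3,608 kg + 3,530 kg = 19,093 kg (over)
February 2024–June 2024: 1,316 kg + 3,162 kg + 3,608 kg + 3,530 kg + 4,792 kg = 16,408 kg (over)
March 2024–July 2024: 3,162 kg + 3,608 kg + 3,530 kg + 4,792 kg + 68 kg = 15,160 kg (under)
April 2024–August 2024: 3,608 kg + 3,530 kg + 4,792 kg + 68 kg + 1,420 kg = 13,418 kg (under)
May 2024–September 2024: 3,530 kg + 4,792 kg + 68 kg + 1,420 kg + 2,834 kg = 12,644 kg (under)
June 2024–October 2024: 4,792 kg + 68 kg + 1,420 kg + 2,834 kg + 4,538 kg = 13,652 kg (under)
July 2024–November 2024: 68 kg + 1,420 kg + 2,834 kg + 4,538 kg + 2,400 kg = 11,260 kg (under)
2 windows exceed the threshold.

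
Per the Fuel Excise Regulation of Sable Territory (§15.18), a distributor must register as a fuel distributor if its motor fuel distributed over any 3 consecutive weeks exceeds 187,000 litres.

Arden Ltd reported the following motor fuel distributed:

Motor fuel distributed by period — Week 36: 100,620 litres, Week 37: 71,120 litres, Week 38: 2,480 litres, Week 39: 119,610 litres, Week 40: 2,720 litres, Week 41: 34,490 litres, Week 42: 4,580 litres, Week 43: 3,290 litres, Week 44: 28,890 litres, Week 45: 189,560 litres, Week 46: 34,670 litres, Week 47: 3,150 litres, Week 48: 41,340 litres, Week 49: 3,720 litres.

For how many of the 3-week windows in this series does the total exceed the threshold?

Week 36–Week 38: 100,620 litres + 71,120 litres + 2,480 litres = 174,220 litres (under)
Week 37–Week 39: 71,120 litres + 2,480 litres + 119,610 litres = 193,210 litres (over)
Week 38–Week 40: 2,480 litres + 119,610 litres + 2,720 litres = 124,810 litres (under)
Week 39–Week 41: 119,610 litres + 2,720 litres + 34,490 litres = 156,820 litres (under)
Week 40–Week 42: 2,720 litres + 34,490 litres + 4,580 litres = 41,790 litres (under)
Week 41–Week 43: 34,490 litres + 4,580 litres + 3,290 litres = 42,360 litres (under)
Week 42–Week 44: 4,580 litres + 3,290 litres + 28,890 litres = 36,760 litres (under)
Week 43–Week 45: 3,290 litres + 28,890 litres + 189,560 litres = 221,740 litres (over)
Week 44–Week 46: 28,890 litres + 189,560 litres + 34,670 litres = 253,120 litres (over)
Week 45–Week 47: 189,560 litres + 34,670 litres + 3,150 litres = 227,380 litres (over)
Week 46–Week 48: 34,670 litres + 3,150 litres + 41,340 litres = 79,160 litres (under)
Week 47–Week 49: 3,150 litres + 41,340 litres + 3,720 litres = 48,210 litres (under)
4 windows exceed the threshold.

4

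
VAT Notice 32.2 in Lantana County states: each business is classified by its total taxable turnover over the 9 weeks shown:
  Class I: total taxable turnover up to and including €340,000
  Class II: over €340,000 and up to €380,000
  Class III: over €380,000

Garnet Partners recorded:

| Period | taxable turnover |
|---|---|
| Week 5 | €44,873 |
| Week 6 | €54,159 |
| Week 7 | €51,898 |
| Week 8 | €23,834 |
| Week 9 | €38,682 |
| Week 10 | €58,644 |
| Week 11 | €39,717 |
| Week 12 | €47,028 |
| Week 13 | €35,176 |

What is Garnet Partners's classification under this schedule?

Class III

Total taxable turnover: €44,873 + €54,159 + €51,898 + €23,834 + €38,682 + €58,644 + €39,717 + €47,028 + €35,176 = €394,011.
€394,011 > €380,000, so Class III applies.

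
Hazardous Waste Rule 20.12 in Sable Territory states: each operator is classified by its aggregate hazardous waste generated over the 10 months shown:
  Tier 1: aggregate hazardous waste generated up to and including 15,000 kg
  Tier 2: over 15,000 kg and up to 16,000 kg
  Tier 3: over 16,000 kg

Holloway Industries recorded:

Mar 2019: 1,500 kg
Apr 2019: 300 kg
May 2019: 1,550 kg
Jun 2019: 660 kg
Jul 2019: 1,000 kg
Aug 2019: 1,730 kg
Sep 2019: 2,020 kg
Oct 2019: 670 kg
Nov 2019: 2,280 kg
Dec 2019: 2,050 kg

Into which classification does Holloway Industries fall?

Tier 1

Aggregate hazardous waste generated: 1,500 kg + 300 kg + 1,550 kg + 660 kg + 1,000 kg + 1,730 kg + 2,020 kg + 670 kg + 2,280 kg + 2,050 kg = 13,760 kg.
13,760 kg ≤ 15,000 kg, so Tier 1 applies.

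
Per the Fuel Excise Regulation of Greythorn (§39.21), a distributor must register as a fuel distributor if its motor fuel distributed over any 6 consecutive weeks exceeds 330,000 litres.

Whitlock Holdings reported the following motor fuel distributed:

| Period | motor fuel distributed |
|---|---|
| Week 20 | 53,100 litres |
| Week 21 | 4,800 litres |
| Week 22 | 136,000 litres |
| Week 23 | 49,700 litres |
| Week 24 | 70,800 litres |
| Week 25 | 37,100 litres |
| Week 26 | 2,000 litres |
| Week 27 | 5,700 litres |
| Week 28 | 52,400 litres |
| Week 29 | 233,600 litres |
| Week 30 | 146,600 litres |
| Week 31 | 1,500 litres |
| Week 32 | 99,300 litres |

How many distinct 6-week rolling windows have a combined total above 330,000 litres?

5

Week 20–Week 25: 53,100 litres + 4,800 litres + 136,000 litres + 49,700 litres + 70,800 litres + 37,100 litres = 351,500 litres (over)
Week 21–Week 26: 4,800 litres + 136,000 litres + 49,700 litres + 70,800 litres + 37,100 litres + 2,000 litres = 300,400 litres (under)
Week 22–Week 27: 136,000 litres + 49,700 litres + 70,800 litres + 37,100 litres + 2,000 litres + 5,700 litres = 301,300 litres (under)
Week 23–Week 28: 49,700 litres + 70,800 litres + 37,100 litres + 2,000 litres + 5,700 litres + 52,400 litres = 217,700 litres (under)
Week 24–Week 29: 70,800 litres + 37,100 litres + 2,000 litres + 5,700 litres + 52,400 litres + 233,600 litres = 401,600 litres (over)
Week 25–Week 30: 37,100 litres + 2,000 litres + 5,700 litres + 52,400 litres + 233,600 litres + 146,600 litres = 477,400 litres (over)
Week 26–Week 31: 2,000 litres + 5,700 litres + 52,400 litres + 233,600 litres + 146,600 litres + 1,500 litres = 441,800 litres (over)
Week 27–Week 32: 5,700 litres + 52,400 litres + 233,600 litres + 146,600 litres + 1,500 litres + 99,300 litres = 539,100 litres (over)
5 windows exceed the threshold.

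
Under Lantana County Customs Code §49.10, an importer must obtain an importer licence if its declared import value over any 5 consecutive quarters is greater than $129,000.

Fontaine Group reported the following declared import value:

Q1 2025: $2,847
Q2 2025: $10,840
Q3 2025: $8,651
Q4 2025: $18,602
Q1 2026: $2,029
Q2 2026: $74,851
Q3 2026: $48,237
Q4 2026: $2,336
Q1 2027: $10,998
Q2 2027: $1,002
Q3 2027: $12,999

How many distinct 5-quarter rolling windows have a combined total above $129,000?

Q1 2025–Q1 2026: $2,847 + $10,840 + $8,651 + $18,602 + $2,029 = $42,969 (under)
Q2 2025–Q2 2026: $10,840 + $8,651 + $18,602 + $2,029 + $74,851 = $114,973 (under)
Q3 2025–Q3 2026: $8,651 + $18,602 + $2,029 + $74,851 + $48,237 = $152,370 (over)
Q4 2025–Q4 2026: $18,602 + $2,029 + $74,851 + $48,237 + $2,336 = $146,055 (over)
Q1 2026–Q1 2027: $2,029 + $74,851 + $48,237 + $2,336 + $10,998 = $138,451 (over)
Q2 2026–Q2 2027: $74,851 + $48,237 + $2,336 + $10,998 + $1,002 = $137,424 (over)
Q3 2026–Q3 2027: $48,237 + $2,336 + $10,998 + $1,002 + $12,999 = $75,572 (under)
4 windows exceed the threshold.

4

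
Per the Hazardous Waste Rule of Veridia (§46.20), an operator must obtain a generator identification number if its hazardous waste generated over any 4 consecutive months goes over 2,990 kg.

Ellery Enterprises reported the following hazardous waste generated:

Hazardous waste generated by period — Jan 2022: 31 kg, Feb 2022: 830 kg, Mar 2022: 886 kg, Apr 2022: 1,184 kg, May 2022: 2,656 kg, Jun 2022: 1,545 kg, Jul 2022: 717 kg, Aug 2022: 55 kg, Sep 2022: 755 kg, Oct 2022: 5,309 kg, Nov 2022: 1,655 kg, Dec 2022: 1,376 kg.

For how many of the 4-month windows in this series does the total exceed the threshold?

Jan 2022–Apr 2022: 31 kg + 830 kg + 886 kg + 1,184 kg = 2,931 kg (under)
Feb 2022–May 2022: 830 kg + 886 kg + 1,184 kg + 2,656 kg = 5,556 kg (over)
Mar 2022–Jun 2022: 886 kg + 1,184 kg + 2,656 kg + 1,545 kg = 6,271 kg (over)
Apr 2022–Jul 2022: 1,184 kg + 2,656 kg + 1,545 kg + 717 kg = 6,102 kg (over)
May 2022–Aug 2022: 2,656 kg + 1,545 kg + 717 kg + 55 kg = 4,973 kg (over)
Jun 2022–Sep 2022: 1,545 kg + 717 kg + 55 kg + 755 kg = 3,072 kg (over)
Jul 2022–Oct 2022: 717 kg + 55 kg + 755 kg + 5,309 kg = 6,836 kg (over)
Aug 2022–Nov 2022: 55 kg + 755 kg + 5,309 kg + 1,655 kg = 7,774 kg (over)
Sep 2022–Dec 2022: 755 kg + 5,309 kg + 1,655 kg + 1,376 kg = 9,095 kg (over)
8 windows exceed the threshold.

8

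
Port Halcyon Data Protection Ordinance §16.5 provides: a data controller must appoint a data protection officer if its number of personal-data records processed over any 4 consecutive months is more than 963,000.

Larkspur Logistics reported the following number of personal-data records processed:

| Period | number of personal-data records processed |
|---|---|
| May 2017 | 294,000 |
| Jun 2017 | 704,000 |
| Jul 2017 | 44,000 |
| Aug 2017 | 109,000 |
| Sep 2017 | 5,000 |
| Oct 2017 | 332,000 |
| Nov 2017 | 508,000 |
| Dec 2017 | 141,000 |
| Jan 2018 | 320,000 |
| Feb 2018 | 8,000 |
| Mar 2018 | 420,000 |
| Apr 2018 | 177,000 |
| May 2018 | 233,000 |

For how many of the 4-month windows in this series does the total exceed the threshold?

4

May 2017–Aug 2017: 294,000 + 704,000 + 44,000 + 109,000 = 1,151,000 (over)
Jun 2017–Sep 2017: 704,000 + 44,000 + 109,000 + 5,000 = 862,000 (under)
Jul 2017–Oct 2017: 44,000 + 109,000 + 5,000 + 332,000 = 490,000 (under)
Aug 2017–Nov 2017: 109,000 + 5,000 + 332,000 + 508,000 = 954,000 (under)
Sep 2017–Dec 2017: 5,000 + 332,000 + 508,000 + 141,000 = 986,000 (over)
Oct 2017–Jan 2018: 332,000 + 508,000 + 141,000 + 320,000 = 1,301,000 (over)
Nov 2017–Feb 2018: 508,000 + 141,000 + 320,000 + 8,000 = 977,000 (over)
Dec 2017–Mar 2018: 141,000 + 320,000 + 8,000 + 420,000 = 889,000 (under)
Jan 2018–Apr 2018: 320,000 + 8,000 + 420,000 + 177,000 = 925,000 (under)
Feb 2018–May 2018: 8,000 + 420,000 + 177,000 + 233,000 = 838,000 (under)
4 windows exceed the threshold.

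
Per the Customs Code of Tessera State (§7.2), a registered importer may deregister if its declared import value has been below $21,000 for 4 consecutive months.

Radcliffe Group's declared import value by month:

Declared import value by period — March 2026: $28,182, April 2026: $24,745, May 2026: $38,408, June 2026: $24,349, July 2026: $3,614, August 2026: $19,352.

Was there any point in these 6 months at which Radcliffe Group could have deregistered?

No

Months below $21,000: July 2026, August 2026.
Longest run of consecutive months below the threshold: 2.
2 < 4, so Radcliffe Group never became eligible.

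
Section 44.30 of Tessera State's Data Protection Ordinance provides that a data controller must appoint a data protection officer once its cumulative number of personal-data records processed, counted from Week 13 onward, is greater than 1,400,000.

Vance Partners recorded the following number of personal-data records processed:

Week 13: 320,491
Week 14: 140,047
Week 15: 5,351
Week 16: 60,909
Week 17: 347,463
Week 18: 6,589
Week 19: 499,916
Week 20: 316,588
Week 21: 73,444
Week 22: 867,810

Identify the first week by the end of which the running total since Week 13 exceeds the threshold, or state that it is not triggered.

Week 20

Through Week 13: 320,491
Through Week 14: 460,538
Through Week 15: 465,889
Through Week 16: 526,798
Through Week 17: 874,261
Through Week 18: 880,850
Through Week 19: 1,380,766
Through Week 20: 1,697,354 ← exceeds threshold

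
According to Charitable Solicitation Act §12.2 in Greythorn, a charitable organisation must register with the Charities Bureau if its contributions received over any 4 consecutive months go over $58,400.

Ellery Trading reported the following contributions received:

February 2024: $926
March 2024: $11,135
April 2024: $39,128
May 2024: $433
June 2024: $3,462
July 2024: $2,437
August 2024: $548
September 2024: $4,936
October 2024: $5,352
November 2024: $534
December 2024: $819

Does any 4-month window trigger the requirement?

No

February 2024–May 2024: $926 + $11,135 + $39,128 + $433 = $51,622 (under)
March 2024–June 2024: $11,135 + $39,128 + $433 + $3,462 = $54,158 (under)
April 2024–July 2024: $39,128 + $433 + $3,462 + $2,437 = $45,460 (under)
May 2024–August 2024: $433 + $3,462 + $2,437 + $548 = $6,880 (under)
June 2024–September 2024: $3,462 + $2,437 + $548 + $4,936 = $11,383 (under)
July 2024–October 2024: $2,437 + $548 + $4,936 + $5,352 = $13,273 (under)
August 2024–November 2024: $548 + $4,936 + $5,352 + $534 = $11,370 (under)
September 2024–December 2024: $4,936 + $5,352 + $534 + $819 = $11,641 (under)
No window exceeds $58,400.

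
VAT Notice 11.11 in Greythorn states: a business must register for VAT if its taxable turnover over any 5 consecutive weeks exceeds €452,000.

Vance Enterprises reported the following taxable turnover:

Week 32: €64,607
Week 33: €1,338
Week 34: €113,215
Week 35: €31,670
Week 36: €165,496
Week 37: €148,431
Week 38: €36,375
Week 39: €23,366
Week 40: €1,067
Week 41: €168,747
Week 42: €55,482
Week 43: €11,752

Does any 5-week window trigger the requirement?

Week 32–Week 36: €64,607 + €1,338 + €113,215 + €31,670 + €165,496 = €376,326 (under)
Week 33–Week 37: €1,338 + €113,215 + €31,670 + €165,496 + €148,431 = €460,150 (over)
Week 34–Week 38: €113,215 + €31,670 + €165,496 + €148,431 + €36,375 = €495,187 (over)
Week 35–Week 39: €31,670 + €165,496 + €148,431 + €36,375 + €23,366 = €405,338 (under)
Week 36–Week 40: €165,496 + €148,431 + €36,375 + €23,366 + €1,067 = €374,735 (under)
Week 37–Week 41: €148,431 + €36,375 + €23,366 + €1,067 + €168,747 = €377,986 (under)
Week 38–Week 42: €36,375 + €23,366 + €1,067 + €168,747 + €55,482 = €285,037 (under)
Week 39–Week 43: €23,366 + €1,067 + €168,747 + €55,482 + €11,752 = €260,414 (under)
At least one window exceeds €452,000.

Yes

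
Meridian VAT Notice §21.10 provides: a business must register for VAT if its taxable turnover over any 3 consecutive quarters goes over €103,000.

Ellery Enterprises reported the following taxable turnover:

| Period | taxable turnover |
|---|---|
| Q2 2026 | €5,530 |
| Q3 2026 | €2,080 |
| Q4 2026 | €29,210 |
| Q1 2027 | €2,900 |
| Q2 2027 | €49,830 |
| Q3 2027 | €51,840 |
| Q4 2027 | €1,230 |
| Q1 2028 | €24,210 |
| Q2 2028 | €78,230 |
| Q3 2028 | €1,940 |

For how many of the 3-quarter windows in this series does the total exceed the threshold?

3

Q2 2026–Q4 2026: €5,530 + €2,080 + €29,210 = €36,820 (under)
Q3 2026–Q1 2027: €2,080 + €29,210 + €2,900 = €34,190 (under)
Q4 2026–Q2 2027: €29,210 + €2,900 + €49,830 = €81,940 (under)
Q1 2027–Q3 2027: €2,900 + €49,830 + €51,840 = €104,570 (over)
Q2 2027–Q4 2027: €49,830 + €51,840 + €1,230 = €102,900 (under)
Q3 2027–Q1 2028: €51,840 + €1,230 + €24,210 = €77,280 (under)
Q4 2027–Q2 2028: €1,230 + €24,210 + €78,230 = €103,670 (over)
Q1 2028–Q3 2028: €24,210 + €78,230 + €1,940 = €104,380 (over)
3 windows exceed the threshold.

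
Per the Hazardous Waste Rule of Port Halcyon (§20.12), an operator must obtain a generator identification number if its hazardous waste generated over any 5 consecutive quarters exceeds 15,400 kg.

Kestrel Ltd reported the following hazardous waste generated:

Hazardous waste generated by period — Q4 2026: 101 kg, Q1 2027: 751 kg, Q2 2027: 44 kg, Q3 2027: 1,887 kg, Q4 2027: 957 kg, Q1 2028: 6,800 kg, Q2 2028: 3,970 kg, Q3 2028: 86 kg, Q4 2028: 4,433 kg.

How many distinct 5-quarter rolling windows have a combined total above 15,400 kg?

Q4 2026–Q4 2027: 101 kg + 751 kg + 44 kg + 1,887 kg + 957 kg = 3,740 kg (under)
Q1 2027–Q1 2028: 751 kg + 44 kg + 1,887 kg + 957 kg + 6,800 kg = 10,439 kg (under)
Q2 2027–Q2 2028: 44 kg + 1,887 kg + 957 kg + 6,800 kg + 3,970 kg = 13,658 kg (under)
Q3 2027–Q3 2028: 1,887 kg + 957 kg + 6,800 kg + 3,970 kg + 86 kg = 13,700 kg (under)
Q4 2027–Q4 2028: 957 kg + 6,800 kg + 3,970 kg + 86 kg + 4,433 kg = 16,246 kg (over)
1 window exceeds the threshold.

1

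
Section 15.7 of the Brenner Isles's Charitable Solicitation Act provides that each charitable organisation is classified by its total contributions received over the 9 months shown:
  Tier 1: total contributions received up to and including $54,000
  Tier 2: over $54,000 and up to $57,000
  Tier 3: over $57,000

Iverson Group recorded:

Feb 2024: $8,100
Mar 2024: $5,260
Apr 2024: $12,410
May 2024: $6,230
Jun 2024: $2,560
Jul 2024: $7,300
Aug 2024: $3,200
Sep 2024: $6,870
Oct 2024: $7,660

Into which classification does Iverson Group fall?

Total contributions received: $8,100 + $5,260 + $12,410 + $6,230 + $2,560 + $7,300 + $3,200 + $6,870 + $7,660 = $59,590.
$59,590 > $57,000, so Tier 3 applies.

Tier 3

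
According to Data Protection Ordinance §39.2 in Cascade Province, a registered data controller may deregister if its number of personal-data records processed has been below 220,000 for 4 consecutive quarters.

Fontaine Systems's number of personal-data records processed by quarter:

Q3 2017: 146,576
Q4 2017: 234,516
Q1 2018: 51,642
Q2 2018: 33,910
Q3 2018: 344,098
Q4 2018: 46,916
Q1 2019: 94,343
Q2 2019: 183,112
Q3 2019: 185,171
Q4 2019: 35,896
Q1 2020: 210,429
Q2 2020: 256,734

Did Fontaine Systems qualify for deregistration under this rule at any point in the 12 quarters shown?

Quarters below 220,000: Q3 2017, Q1 2018, Q2 2018, Q4 2018, Q1 2019, Q2 2019, Q3 2019, Q4 2019, Q1 2020.
Longest run of consecutive quarters below the threshold: 6.
6 ≥ 4, so Fontaine Systems became eligible.

Yes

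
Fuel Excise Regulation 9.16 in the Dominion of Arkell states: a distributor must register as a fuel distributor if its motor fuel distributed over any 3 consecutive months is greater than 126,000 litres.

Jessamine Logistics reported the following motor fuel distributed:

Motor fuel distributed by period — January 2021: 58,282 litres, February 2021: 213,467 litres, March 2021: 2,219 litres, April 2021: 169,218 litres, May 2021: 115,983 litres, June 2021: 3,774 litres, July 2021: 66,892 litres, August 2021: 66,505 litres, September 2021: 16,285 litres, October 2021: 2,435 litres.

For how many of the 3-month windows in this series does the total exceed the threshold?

7

January 2021–March 2021: 58,282 litres + 213,467 litres + 2,219 litres = 273,968 litres (over)
February 2021–April 2021: 213,467 litres + 2,219 litres + 169,218 litres = 384,904 litres (over)
March 2021–May 2021: 2,219 litres + 169,218 litres + 115,983 litres = 287,420 litres (over)
April 2021–June 2021: 169,218 litres + 115,983 litres + 3,774 litres = 288,975 litres (over)
May 2021–July 2021: 115,983 litres + 3,774 litres + 66,892 litres = 186,649 litres (over)
June 2021–August 2021: 3,774 litres + 66,892 litres + 66,505 litres = 137,171 litres (over)
July 2021–September 2021: 66,892 litres + 66,505 litres + 16,285 litres = 149,682 litres (over)
August 2021–October 2021: 66,505 litres + 16,285 litres + 2,435 litres = 85,225 litres (under)
7 windows exceed the threshold.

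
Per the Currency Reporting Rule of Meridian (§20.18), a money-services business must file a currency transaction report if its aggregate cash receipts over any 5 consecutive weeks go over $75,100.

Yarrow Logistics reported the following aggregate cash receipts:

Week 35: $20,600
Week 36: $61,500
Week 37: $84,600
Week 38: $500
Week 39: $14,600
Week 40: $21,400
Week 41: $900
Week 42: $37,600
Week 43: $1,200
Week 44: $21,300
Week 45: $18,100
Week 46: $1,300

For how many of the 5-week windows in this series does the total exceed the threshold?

Week 35–Week 39: $20,600 + $61,500 + $84,600 + $500 + $14,600 = $181,800 (over)
Week 36–Week 40: $61,500 + $84,600 + $500 + $14,600 + $21,400 = $182,600 (over)
Week 37–Week 41: $84,600 + $500 + $14,600 + $21,400 + $900 = $122,000 (over)
Week 38–Week 42: $500 + $14,600 + $21,400 + $900 + $37,600 = $75,000 (under)
Week 39–Week 43: $14,600 + $21,400 + $900 + $37,600 + $1,200 = $75,700 (over)
Week 40–Week 44: $21,400 + $900 + $37,600 + $1,200 + $21,300 = $82,400 (over)
Week 41–Week 45: $900 + $37,600 + $1,200 + $21,300 + $18,100 = $79,100 (over)
Week 42–Week 46: $37,600 + $1,200 + $21,300 + $18,100 + $1,300 = $79,500 (over)
7 windows exceed the threshold.

7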